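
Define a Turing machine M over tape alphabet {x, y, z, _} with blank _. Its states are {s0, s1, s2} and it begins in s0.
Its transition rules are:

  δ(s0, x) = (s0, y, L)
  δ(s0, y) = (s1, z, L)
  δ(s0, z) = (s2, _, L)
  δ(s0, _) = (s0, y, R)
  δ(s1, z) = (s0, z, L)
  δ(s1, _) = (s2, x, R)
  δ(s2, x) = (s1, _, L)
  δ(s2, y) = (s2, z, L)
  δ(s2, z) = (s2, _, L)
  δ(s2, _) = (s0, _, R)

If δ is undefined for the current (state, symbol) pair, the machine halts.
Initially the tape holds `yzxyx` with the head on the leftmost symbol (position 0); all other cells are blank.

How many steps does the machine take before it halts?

16

s0 | __[y]zxyx   read y → write z, move L, go to s1
s1 | _[_]zzxyx   read _ → write x, move R, go to s2
s2 | _x[z]zxyx   read z → write _, move L, go to s2
s2 | _[x]_zxyx   read x → write _, move L, go to s1
s1 | [_]__zxyx   read _ → write x, move R, go to s2
s2 | x[_]_zxyx   read _ → write _, move R, go to s0
s0 | x_[_]zxyx   read _ → write y, move R, go to s0
s0 | x_y[z]xyx   read z → write _, move L, go to s2
s2 | x_[y]_xyx   read y → write z, move L, go to s2
s2 | x[_]z_xyx   read _ → write _, move R, go to s0
s0 | x_[z]_xyx   read z → write _, move L, go to s2
s2 | x[_]__xyx   read _ → write _, move R, go to s0
s0 | x_[_]_xyx   read _ → write y, move R, go to s0
s0 | x_y[_]xyx   read _ → write y, move R, go to s0
s0 | x_yy[x]yx   read x → write y, move L, go to s0
s0 | x_y[y]yyx   read y → write z, move L, go to s1
s1 | x_[y]zyyx
M halts after 16 transitions.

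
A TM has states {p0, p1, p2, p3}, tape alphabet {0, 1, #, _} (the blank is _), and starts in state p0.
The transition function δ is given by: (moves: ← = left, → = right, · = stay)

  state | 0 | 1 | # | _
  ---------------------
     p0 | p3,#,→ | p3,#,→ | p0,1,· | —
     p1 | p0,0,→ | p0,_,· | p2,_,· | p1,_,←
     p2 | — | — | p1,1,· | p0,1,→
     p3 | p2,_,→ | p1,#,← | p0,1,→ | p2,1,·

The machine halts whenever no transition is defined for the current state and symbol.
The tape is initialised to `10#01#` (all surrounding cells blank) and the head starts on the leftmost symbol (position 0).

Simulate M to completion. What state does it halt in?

state=p0 head=0 tape=[1]0#01#   (p0,1)→(p3,#,→)
state=p3 head=1 tape=#[0]#01#   (p3,0)→(p2,_,→)
state=p2 head=2 tape=#_[#]01#   (p2,#)→(p1,1,·)
state=p1 head=2 tape=#_[1]01#   (p1,1)→(p0,_,·)
state=p0 head=2 tape=#_[_]01#
No transition is defined for (p0, _); M halts in state p0.

p0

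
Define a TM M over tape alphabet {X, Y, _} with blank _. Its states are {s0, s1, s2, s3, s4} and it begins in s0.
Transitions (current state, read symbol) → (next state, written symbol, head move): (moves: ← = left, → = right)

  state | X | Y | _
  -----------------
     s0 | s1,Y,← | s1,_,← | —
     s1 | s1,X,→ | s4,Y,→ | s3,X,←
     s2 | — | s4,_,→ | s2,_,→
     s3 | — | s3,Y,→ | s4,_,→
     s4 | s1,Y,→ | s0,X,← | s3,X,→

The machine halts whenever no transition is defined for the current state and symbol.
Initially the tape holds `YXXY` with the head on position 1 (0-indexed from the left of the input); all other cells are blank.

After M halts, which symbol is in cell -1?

s0 | __Y[X]XY   read X → write Y, move ←, go to s1
s1 | __[Y]YXY   read Y → write Y, move →, go to s4
s4 | __Y[Y]XY   read Y → write X, move ←, go to s0
s0 | __[Y]XXY   read Y → write _, move ←, go to s1
s1 | _[_]_XXY   read _ → write X, move ←, go to s3
s3 | [_]X_XXY   read _ → write _, move →, go to s4
s4 | _[X]_XXY   read X → write Y, move →, go to s1
s1 | _Y[_]XXY   read _ → write X, move ←, go to s3
s3 | _[Y]XXXY   read Y → write Y, move →, go to s3
s3 | _Y[X]XXY
Cell -1 holds Y when M halts.

Y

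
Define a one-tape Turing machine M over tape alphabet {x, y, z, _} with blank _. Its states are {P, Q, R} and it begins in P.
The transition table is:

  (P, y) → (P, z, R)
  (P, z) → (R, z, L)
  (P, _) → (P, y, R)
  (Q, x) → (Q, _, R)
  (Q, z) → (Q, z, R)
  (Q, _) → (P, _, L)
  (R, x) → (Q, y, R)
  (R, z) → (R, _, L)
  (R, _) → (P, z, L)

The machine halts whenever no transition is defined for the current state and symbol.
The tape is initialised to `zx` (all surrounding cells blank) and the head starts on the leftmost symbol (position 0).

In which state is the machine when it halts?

P | __[z]x   read z → write z, move L, go to R
R | _[_]zx   read _ → write z, move L, go to P
P | [_]zzx   read _ → write y, move R, go to P
P | y[z]zx   read z → write z, move L, go to R
R | [y]zzx
No transition is defined for (R, y); M halts in state R.

R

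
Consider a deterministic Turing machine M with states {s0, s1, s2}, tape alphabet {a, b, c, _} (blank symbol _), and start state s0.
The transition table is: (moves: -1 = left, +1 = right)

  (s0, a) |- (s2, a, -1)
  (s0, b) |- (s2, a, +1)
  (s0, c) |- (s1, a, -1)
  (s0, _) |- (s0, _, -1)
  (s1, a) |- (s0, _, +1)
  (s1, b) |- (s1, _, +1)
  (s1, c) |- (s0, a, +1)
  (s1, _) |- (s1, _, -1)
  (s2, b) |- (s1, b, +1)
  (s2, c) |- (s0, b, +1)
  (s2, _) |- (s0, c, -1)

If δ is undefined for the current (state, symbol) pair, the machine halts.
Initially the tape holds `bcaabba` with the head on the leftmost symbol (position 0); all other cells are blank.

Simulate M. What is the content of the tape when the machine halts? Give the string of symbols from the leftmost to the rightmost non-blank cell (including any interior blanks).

aab_aac

state=s0 head=0 tape=[b]caabba_   (s0,b)→(s2,a,+1)
state=s2 head=1 tape=a[c]aabba_   (s2,c)→(s0,b,+1)
state=s0 head=2 tape=ab[a]abba_   (s0,a)→(s2,a,-1)
state=s2 head=1 tape=a[b]aabba_   (s2,b)→(s1,b,+1)
state=s1 head=2 tape=ab[a]abba_   (s1,a)→(s0,_,+1)
state=s0 head=3 tape=ab_[a]bba_   (s0,a)→(s2,a,-1)
state=s2 head=2 tape=ab[_]abba_   (s2,_)→(s0,c,-1)
state=s0 head=1 tape=a[b]cabba_   (s0,b)→(s2,a,+1)
state=s2 head=2 tape=aa[c]abba_   (s2,c)→(s0,b,+1)
state=s0 head=3 tape=aab[a]bba_   (s0,a)→(s2,a,-1)
state=s2 head=2 tape=aa[b]abba_   (s2,b)→(s1,b,+1)
state=s1 head=3 tape=aab[a]bba_   (s1,a)→(s0,_,+1)
state=s0 head=4 tape=aab_[b]ba_   (s0,b)→(s2,a,+1)
state=s2 head=5 tape=aab_a[b]a_   (s2,b)→(s1,b,+1)
state=s1 head=6 tape=aab_ab[a]_   (s1,a)→(s0,_,+1)
state=s0 head=7 tape=aab_ab_[_]   (s0,_)→(s0,_,-1)
state=s0 head=6 tape=aab_ab[_]_   (s0,_)→(s0,_,-1)
state=s0 head=5 tape=aab_a[b]__   (s0,b)→(s2,a,+1)
state=s2 head=6 tape=aab_aa[_]_   (s2,_)→(s0,c,-1)
state=s0 head=5 tape=aab_a[a]c_   (s0,a)→(s2,a,-1)
state=s2 head=4 tape=aab_[a]ac_
The non-blank tape span at halt is aab_aac.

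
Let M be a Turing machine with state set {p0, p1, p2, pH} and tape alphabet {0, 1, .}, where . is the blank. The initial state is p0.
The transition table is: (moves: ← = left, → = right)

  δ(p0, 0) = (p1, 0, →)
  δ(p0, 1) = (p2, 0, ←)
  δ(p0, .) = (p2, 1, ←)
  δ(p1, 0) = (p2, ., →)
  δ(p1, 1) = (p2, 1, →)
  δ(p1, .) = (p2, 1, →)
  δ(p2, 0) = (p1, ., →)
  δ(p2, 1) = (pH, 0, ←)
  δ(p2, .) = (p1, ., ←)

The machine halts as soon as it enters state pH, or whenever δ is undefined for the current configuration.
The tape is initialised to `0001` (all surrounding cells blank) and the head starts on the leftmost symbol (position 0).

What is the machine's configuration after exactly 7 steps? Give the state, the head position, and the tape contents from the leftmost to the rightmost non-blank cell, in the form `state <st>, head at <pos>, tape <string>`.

p0 | [0]001.   read 0 → write 0, move →, go to p1
p1 | 0[0]01.   read 0 → write ., move →, go to p2
p2 | 0.[0]1.   read 0 → write ., move →, go to p1
p1 | 0..[1].   read 1 → write 1, move →, go to p2
p2 | 0..1[.]   read . → write ., move ←, go to p1
p1 | 0..[1].   read 1 → write 1, move →, go to p2
p2 | 0..1[.]   read . → write ., move ←, go to p1
p1 | 0..[1].
After 7 steps: state p1, head at 3, tape 0..1.

state p1, head at 3, tape 0..1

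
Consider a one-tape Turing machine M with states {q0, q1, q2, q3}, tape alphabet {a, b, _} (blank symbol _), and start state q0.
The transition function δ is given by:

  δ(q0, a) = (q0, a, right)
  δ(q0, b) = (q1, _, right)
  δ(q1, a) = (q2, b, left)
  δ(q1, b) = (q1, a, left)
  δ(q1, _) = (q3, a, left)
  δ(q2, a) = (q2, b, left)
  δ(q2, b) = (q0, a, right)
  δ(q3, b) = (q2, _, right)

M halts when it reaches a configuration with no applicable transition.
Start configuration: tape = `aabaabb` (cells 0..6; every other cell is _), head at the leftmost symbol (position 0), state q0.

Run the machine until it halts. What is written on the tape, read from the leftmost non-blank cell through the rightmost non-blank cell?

aa_babb

state=q0 head=0 tape=[a]abaabb   (q0,a)→(q0,a,right)
state=q0 head=1 tape=a[a]baabb   (q0,a)→(q0,a,right)
state=q0 head=2 tape=aa[b]aabb   (q0,b)→(q1,_,right)
state=q1 head=3 tape=aa_[a]abb   (q1,a)→(q2,b,left)
state=q2 head=2 tape=aa[_]babb
The non-blank tape span at halt is aa_babb.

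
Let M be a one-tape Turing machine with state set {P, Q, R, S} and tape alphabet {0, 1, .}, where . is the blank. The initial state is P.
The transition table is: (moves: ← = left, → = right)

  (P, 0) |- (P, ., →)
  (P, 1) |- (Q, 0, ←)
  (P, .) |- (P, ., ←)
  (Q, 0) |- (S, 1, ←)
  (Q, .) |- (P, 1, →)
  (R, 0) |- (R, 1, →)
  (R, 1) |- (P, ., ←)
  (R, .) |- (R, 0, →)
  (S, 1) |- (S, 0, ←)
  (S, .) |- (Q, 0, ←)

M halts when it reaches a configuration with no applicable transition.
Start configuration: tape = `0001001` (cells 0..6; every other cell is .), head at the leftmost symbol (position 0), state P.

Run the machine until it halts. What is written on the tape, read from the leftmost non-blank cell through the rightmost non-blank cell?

10

P | [0]001001.   read 0 → write ., move →, go to P
P | .[0]01001.   read 0 → write ., move →, go to P
P | ..[0]1001.   read 0 → write ., move →, go to P
P | ...[1]001.   read 1 → write 0, move ←, go to Q
Q | ..[.]0001.   read . → write 1, move →, go to P
P | ..1[0]001.   read 0 → write ., move →, go to P
P | ..1.[0]01.   read 0 → write ., move →, go to P
P | ..1..[0]1.   read 0 → write ., move →, go to P
P | ..1...[1].   read 1 → write 0, move ←, go to Q
Q | ..1..[.]0.   read . → write 1, move →, go to P
P | ..1..1[0].   read 0 → write ., move →, go to P
P | ..1..1.[.]   read . → write ., move ←, go to P
P | ..1..1[.].   read . → write ., move ←, go to P
P | ..1..[1]..   read 1 → write 0, move ←, go to Q
Q | ..1.[.]0..   read . → write 1, move →, go to P
P | ..1.1[0]..   read 0 → write ., move →, go to P
P | ..1.1.[.].   read . → write ., move ←, go to P
P | ..1.1[.]..   read . → write ., move ←, go to P
P | ..1.[1]...   read 1 → write 0, move ←, go to Q
Q | ..1[.]0...   read . → write 1, move →, go to P
P | ..11[0]...   read 0 → write ., move →, go to P
P | ..11.[.]..   read . → write ., move ←, go to P
P | ..11[.]...   read . → write ., move ←, go to P
P | ..1[1]....   read 1 → write 0, move ←, go to Q
Q | ..[1]0....
The non-blank tape span at halt is 10.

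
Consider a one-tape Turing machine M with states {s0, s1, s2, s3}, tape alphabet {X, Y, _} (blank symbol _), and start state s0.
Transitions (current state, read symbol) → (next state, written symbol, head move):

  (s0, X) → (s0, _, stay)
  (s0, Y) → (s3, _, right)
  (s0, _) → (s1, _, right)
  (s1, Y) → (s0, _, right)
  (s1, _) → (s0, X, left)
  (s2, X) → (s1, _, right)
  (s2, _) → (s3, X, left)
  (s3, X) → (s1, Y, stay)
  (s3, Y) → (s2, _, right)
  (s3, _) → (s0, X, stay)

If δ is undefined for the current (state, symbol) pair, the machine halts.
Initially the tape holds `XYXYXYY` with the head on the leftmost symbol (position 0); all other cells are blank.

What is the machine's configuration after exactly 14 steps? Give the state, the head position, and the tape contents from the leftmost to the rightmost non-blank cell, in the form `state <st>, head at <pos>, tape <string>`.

s0 | [X]YXYXYY__   read X → write _, move stay, go to s0
s0 | [_]YXYXYY__   read _ → write _, move right, go to s1
s1 | _[Y]XYXYY__   read Y → write _, move right, go to s0
s0 | __[X]YXYY__   read X → write _, move stay, go to s0
s0 | __[_]YXYY__   read _ → write _, move right, go to s1
s1 | ___[Y]XYY__   read Y → write _, move right, go to s0
s0 | ____[X]YY__   read X → write _, move stay, go to s0
s0 | ____[_]YY__   read _ → write _, move right, go to s1
s1 | _____[Y]Y__   read Y → write _, move right, go to s0
s0 | ______[Y]__   read Y → write _, move right, go to s3
s3 | _______[_]_   read _ → write X, move stay, go to s0
s0 | _______[X]_   read X → write _, move stay, go to s0
s0 | _______[_]_   read _ → write _, move right, go to s1
s1 | ________[_]   read _ → write X, move left, go to s0
s0 | _______[_]X
After 14 steps: state s0, head at 7, tape X.

state s0, head at 7, tape X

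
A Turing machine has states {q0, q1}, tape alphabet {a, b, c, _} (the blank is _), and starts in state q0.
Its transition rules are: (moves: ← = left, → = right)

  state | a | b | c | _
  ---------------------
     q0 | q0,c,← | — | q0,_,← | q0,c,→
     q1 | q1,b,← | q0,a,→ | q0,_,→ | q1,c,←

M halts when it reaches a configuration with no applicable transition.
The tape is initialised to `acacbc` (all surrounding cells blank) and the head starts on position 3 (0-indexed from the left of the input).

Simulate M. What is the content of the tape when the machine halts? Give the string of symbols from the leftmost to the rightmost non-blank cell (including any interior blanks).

state=q0 head=3 tape=___aca[c]bc   (q0,c)→(q0,_,←)
state=q0 head=2 tape=___ac[a]_bc   (q0,a)→(q0,c,←)
state=q0 head=1 tape=___a[c]c_bc   (q0,c)→(q0,_,←)
state=q0 head=0 tape=___[a]_c_bc   (q0,a)→(q0,c,←)
state=q0 head=-1 tape=__[_]c_c_bc   (q0,_)→(q0,c,→)
state=q0 head=0 tape=__c[c]_c_bc   (q0,c)→(q0,_,←)
state=q0 head=-1 tape=__[c]__c_bc   (q0,c)→(q0,_,←)
state=q0 head=-2 tape=_[_]___c_bc   (q0,_)→(q0,c,→)
state=q0 head=-1 tape=_c[_]__c_bc   (q0,_)→(q0,c,→)
state=q0 head=0 tape=_cc[_]_c_bc   (q0,_)→(q0,c,→)
state=q0 head=1 tape=_ccc[_]c_bc   (q0,_)→(q0,c,→)
state=q0 head=2 tape=_cccc[c]_bc   (q0,c)→(q0,_,←)
state=q0 head=1 tape=_ccc[c]__bc   (q0,c)→(q0,_,←)
state=q0 head=0 tape=_cc[c]___bc   (q0,c)→(q0,_,←)
state=q0 head=-1 tape=_c[c]____bc   (q0,c)→(q0,_,←)
state=q0 head=-2 tape=_[c]_____bc   (q0,c)→(q0,_,←)
state=q0 head=-3 tape=[_]______bc   (q0,_)→(q0,c,→)
state=q0 head=-2 tape=c[_]_____bc   (q0,_)→(q0,c,→)
state=q0 head=-1 tape=cc[_]____bc   (q0,_)→(q0,c,→)
state=q0 head=0 tape=ccc[_]___bc   (q0,_)→(q0,c,→)
state=q0 head=1 tape=cccc[_]__bc   (q0,_)→(q0,c,→)
state=q0 head=2 tape=ccccc[_]_bc   (q0,_)→(q0,c,→)
state=q0 head=3 tape=cccccc[_]bc   (q0,_)→(q0,c,→)
state=q0 head=4 tape=ccccccc[b]c
The non-blank tape span at halt is cccccccbc.

cccccccbc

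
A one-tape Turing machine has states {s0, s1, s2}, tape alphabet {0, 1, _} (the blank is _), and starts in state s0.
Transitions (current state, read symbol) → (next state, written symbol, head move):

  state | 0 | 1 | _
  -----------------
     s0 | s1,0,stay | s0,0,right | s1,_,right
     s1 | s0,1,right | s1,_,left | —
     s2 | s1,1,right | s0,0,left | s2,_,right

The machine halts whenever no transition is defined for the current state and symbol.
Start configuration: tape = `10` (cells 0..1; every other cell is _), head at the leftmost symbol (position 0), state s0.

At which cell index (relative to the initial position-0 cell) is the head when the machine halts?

s0 | [1]0__   read 1 → write 0, move right, go to s0
s0 | 0[0]__   read 0 → write 0, move stay, go to s1
s1 | 0[0]__   read 0 → write 1, move right, go to s0
s0 | 01[_]_   read _ → write _, move right, go to s1
s1 | 01_[_]
At halt the head is at cell 3.

3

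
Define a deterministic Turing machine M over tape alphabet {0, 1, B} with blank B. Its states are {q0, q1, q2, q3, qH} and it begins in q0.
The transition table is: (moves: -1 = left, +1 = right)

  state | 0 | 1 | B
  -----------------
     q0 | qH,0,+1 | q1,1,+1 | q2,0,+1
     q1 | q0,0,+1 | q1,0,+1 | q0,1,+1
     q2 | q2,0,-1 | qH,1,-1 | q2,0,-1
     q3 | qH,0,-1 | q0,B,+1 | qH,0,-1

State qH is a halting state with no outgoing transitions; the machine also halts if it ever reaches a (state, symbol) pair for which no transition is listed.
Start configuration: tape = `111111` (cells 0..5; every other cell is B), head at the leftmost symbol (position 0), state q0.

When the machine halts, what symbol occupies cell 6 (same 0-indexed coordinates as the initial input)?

1

state=q0 head=0 tape=[1]11111BBB   (q0,1)→(q1,1,+1)
state=q1 head=1 tape=1[1]1111BBB   (q1,1)→(q1,0,+1)
state=q1 head=2 tape=10[1]111BBB   (q1,1)→(q1,0,+1)
state=q1 head=3 tape=100[1]11BBB   (q1,1)→(q1,0,+1)
state=q1 head=4 tape=1000[1]1BBB   (q1,1)→(q1,0,+1)
state=q1 head=5 tape=10000[1]BBB   (q1,1)→(q1,0,+1)
state=q1 head=6 tape=100000[B]BB   (q1,B)→(q0,1,+1)
state=q0 head=7 tape=1000001[B]B   (q0,B)→(q2,0,+1)
state=q2 head=8 tape=10000010[B]   (q2,B)→(q2,0,-1)
state=q2 head=7 tape=1000001[0]0   (q2,0)→(q2,0,-1)
state=q2 head=6 tape=100000[1]00   (q2,1)→(qH,1,-1)
state=qH head=5 tape=10000[0]100
Cell 6 holds 1 when M halts.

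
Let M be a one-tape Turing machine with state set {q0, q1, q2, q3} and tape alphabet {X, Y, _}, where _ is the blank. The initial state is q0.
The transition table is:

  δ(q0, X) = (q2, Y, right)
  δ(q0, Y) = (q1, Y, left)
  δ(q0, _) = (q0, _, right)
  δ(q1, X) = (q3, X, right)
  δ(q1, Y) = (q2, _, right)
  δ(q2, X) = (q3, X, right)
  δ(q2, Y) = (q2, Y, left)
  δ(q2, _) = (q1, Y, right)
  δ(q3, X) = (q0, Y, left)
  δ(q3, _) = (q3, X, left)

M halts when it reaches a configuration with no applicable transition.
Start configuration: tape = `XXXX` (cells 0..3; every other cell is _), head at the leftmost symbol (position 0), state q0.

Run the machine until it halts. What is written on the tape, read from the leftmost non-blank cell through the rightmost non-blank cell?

YYY_YX

q0 | _[X]XXX_   read X → write Y, move right, go to q2
q2 | _Y[X]XX_   read X → write X, move right, go to q3
q3 | _YX[X]X_   read X → write Y, move left, go to q0
q0 | _Y[X]YX_   read X → write Y, move right, go to q2
q2 | _YY[Y]X_   read Y → write Y, move left, go to q2
q2 | _Y[Y]YX_   read Y → write Y, move left, go to q2
q2 | _[Y]YYX_   read Y → write Y, move left, go to q2
q2 | [_]YYYX_   read _ → write Y, move right, go to q1
q1 | Y[Y]YYX_   read Y → write _, move right, go to q2
q2 | Y_[Y]YX_   read Y → write Y, move left, go to q2
q2 | Y[_]YYX_   read _ → write Y, move right, go to q1
q1 | YY[Y]YX_   read Y → write _, move right, go to q2
q2 | YY_[Y]X_   read Y → write Y, move left, go to q2
q2 | YY[_]YX_   read _ → write Y, move right, go to q1
q1 | YYY[Y]X_   read Y → write _, move right, go to q2
q2 | YYY_[X]_   read X → write X, move right, go to q3
q3 | YYY_X[_]   read _ → write X, move left, go to q3
q3 | YYY_[X]X   read X → write Y, move left, go to q0
q0 | YYY[_]YX   read _ → write _, move right, go to q0
q0 | YYY_[Y]X   read Y → write Y, move left, go to q1
q1 | YYY[_]YX
The non-blank tape span at halt is YYY_YX.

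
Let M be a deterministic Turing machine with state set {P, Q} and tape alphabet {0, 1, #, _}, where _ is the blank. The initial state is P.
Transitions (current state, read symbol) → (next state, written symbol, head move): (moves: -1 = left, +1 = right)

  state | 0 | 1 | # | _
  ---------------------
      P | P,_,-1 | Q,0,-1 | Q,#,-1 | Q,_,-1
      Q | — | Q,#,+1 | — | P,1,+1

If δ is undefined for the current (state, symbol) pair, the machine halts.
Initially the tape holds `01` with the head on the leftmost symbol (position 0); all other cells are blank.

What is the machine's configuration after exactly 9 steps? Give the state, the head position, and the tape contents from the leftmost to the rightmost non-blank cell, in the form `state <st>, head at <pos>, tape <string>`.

state=P head=0 tape=__[0]1   (P,0)→(P,_,-1)
state=P head=-1 tape=_[_]_1   (P,_)→(Q,_,-1)
state=Q head=-2 tape=[_]__1   (Q,_)→(P,1,+1)
state=P head=-1 tape=1[_]_1   (P,_)→(Q,_,-1)
state=Q head=-2 tape=[1]__1   (Q,1)→(Q,#,+1)
state=Q head=-1 tape=#[_]_1   (Q,_)→(P,1,+1)
state=P head=0 tape=#1[_]1   (P,_)→(Q,_,-1)
state=Q head=-1 tape=#[1]_1   (Q,1)→(Q,#,+1)
state=Q head=0 tape=##[_]1   (Q,_)→(P,1,+1)
state=P head=1 tape=##1[1]
After 9 steps: state P, head at 1, tape ##11.

state P, head at 1, tape ##11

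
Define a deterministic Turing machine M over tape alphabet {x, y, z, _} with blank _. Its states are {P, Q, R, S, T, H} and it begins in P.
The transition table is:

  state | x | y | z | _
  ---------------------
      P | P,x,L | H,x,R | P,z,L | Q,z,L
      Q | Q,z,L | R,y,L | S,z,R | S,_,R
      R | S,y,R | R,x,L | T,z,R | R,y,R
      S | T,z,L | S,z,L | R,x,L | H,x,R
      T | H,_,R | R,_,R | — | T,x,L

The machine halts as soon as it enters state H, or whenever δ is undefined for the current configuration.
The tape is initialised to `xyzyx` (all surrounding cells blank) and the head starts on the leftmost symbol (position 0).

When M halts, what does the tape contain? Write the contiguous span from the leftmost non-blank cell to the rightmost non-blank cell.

y_z_z_yx

state=P head=0 tape=__[x]yzyx__   (P,x)→(P,x,L)
state=P head=-1 tape=_[_]xyzyx__   (P,_)→(Q,z,L)
state=Q head=-2 tape=[_]zxyzyx__   (Q,_)→(S,_,R)
state=S head=-1 tape=_[z]xyzyx__   (S,z)→(R,x,L)
state=R head=-2 tape=[_]xxyzyx__   (R,_)→(R,y,R)
state=R head=-1 tape=y[x]xyzyx__   (R,x)→(S,y,R)
state=S head=0 tape=yy[x]yzyx__   (S,x)→(T,z,L)
state=T head=-1 tape=y[y]zyzyx__   (T,y)→(R,_,R)
state=R head=0 tape=y_[z]yzyx__   (R,z)→(T,z,R)
state=T head=1 tape=y_z[y]zyx__   (T,y)→(R,_,R)
state=R head=2 tape=y_z_[z]yx__   (R,z)→(T,z,R)
state=T head=3 tape=y_z_z[y]x__   (T,y)→(R,_,R)
state=R head=4 tape=y_z_z_[x]__   (R,x)→(S,y,R)
state=S head=5 tape=y_z_z_y[_]_   (S,_)→(H,x,R)
state=H head=6 tape=y_z_z_yx[_]
The non-blank tape span at halt is y_z_z_yx.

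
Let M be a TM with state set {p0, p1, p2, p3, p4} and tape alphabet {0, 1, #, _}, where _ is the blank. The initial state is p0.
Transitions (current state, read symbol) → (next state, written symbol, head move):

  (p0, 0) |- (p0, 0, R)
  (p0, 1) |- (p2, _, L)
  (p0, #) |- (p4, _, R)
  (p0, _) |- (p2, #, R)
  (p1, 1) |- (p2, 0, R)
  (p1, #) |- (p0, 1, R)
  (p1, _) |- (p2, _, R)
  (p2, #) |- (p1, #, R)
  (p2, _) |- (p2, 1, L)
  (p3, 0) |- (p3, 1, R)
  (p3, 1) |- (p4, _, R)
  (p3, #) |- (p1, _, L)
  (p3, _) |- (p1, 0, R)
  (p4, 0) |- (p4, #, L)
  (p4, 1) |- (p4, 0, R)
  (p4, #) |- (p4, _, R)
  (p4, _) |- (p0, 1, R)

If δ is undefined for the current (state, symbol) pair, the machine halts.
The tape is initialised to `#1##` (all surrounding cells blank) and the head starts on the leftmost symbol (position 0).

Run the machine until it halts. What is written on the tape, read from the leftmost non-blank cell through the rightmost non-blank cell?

0__1#01

state=p0 head=0 tape=[#]1##____   (p0,#)→(p4,_,R)
state=p4 head=1 tape=_[1]##____   (p4,1)→(p4,0,R)
state=p4 head=2 tape=_0[#]#____   (p4,#)→(p4,_,R)
state=p4 head=3 tape=_0_[#]____   (p4,#)→(p4,_,R)
state=p4 head=4 tape=_0__[_]___   (p4,_)→(p0,1,R)
state=p0 head=5 tape=_0__1[_]__   (p0,_)→(p2,#,R)
state=p2 head=6 tape=_0__1#[_]_   (p2,_)→(p2,1,L)
state=p2 head=5 tape=_0__1[#]1_   (p2,#)→(p1,#,R)
state=p1 head=6 tape=_0__1#[1]_   (p1,1)→(p2,0,R)
state=p2 head=7 tape=_0__1#0[_]   (p2,_)→(p2,1,L)
state=p2 head=6 tape=_0__1#[0]1
The non-blank tape span at halt is 0__1#01.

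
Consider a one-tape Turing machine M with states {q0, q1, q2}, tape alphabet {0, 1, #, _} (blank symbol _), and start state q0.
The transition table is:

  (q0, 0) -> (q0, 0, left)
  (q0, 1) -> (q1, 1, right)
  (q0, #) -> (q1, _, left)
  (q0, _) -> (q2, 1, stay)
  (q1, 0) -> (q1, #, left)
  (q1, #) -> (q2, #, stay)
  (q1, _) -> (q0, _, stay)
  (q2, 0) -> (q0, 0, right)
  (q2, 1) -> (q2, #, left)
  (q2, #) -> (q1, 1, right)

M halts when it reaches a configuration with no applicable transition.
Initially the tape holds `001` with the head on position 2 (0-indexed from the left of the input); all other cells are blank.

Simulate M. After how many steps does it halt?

12

q0 | __00[1]_   read 1 → write 1, move right, go to q1
q1 | __001[_]   read _ → write _, move stay, go to q0
q0 | __001[_]   read _ → write 1, move stay, go to q2
q2 | __001[1]   read 1 → write #, move left, go to q2
q2 | __00[1]#   read 1 → write #, move left, go to q2
q2 | __0[0]##   read 0 → write 0, move right, go to q0
q0 | __00[#]#   read # → write _, move left, go to q1
q1 | __0[0]_#   read 0 → write #, move left, go to q1
q1 | __[0]#_#   read 0 → write #, move left, go to q1
q1 | _[_]##_#   read _ → write _, move stay, go to q0
q0 | _[_]##_#   read _ → write 1, move stay, go to q2
q2 | _[1]##_#   read 1 → write #, move left, go to q2
q2 | [_]###_#
M halts after 12 transitions.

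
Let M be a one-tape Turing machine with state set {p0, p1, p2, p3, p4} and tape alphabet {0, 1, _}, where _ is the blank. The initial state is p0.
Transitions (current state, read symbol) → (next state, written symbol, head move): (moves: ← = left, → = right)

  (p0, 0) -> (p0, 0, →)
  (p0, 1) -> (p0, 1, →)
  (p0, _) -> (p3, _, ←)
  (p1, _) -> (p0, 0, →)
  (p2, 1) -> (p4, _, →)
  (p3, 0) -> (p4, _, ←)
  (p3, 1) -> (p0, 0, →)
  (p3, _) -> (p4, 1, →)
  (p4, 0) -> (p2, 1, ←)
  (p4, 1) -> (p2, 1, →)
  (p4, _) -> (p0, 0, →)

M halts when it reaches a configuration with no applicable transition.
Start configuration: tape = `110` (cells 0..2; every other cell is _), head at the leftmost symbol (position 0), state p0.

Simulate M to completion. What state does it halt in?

p2

state=p0 head=0 tape=[1]10_   (p0,1)→(p0,1,→)
state=p0 head=1 tape=1[1]0_   (p0,1)→(p0,1,→)
state=p0 head=2 tape=11[0]_   (p0,0)→(p0,0,→)
state=p0 head=3 tape=110[_]   (p0,_)→(p3,_,←)
state=p3 head=2 tape=11[0]_   (p3,0)→(p4,_,←)
state=p4 head=1 tape=1[1]__   (p4,1)→(p2,1,→)
state=p2 head=2 tape=11[_]_
No transition is defined for (p2, _); M halts in state p2.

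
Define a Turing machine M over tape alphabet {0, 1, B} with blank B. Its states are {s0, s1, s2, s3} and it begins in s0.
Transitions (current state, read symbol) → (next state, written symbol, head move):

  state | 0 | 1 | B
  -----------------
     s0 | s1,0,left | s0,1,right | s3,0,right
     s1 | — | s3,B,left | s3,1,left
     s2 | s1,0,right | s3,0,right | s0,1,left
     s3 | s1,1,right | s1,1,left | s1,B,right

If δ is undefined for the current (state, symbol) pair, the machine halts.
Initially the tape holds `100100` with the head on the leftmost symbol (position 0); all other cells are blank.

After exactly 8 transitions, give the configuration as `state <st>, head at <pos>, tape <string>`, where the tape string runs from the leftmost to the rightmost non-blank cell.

s0 | B[1]00100   read 1 → write 1, move right, go to s0
s0 | B1[0]0100   read 0 → write 0, move left, go to s1
s1 | B[1]00100   read 1 → write B, move left, go to s3
s3 | [B]B00100   read B → write B, move right, go to s1
s1 | B[B]00100   read B → write 1, move left, go to s3
s3 | [B]100100   read B → write B, move right, go to s1
s1 | B[1]00100   read 1 → write B, move left, go to s3
s3 | [B]B00100   read B → write B, move right, go to s1
s1 | B[B]00100
After 8 steps: state s1, head at 0, tape 00100.

state s1, head at 0, tape 00100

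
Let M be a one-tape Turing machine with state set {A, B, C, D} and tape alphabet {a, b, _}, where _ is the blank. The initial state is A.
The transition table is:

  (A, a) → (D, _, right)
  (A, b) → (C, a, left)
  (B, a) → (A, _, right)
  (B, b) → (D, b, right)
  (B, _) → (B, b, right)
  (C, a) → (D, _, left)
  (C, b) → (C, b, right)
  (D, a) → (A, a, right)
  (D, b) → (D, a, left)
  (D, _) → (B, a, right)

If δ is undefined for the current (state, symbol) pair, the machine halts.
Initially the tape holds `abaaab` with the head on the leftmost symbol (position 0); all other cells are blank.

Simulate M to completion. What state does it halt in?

A | [a]baaab_   read a → write _, move right, go to D
D | _[b]aaab_   read b → write a, move left, go to D
D | [_]aaaab_   read _ → write a, move right, go to B
B | a[a]aaab_   read a → write _, move right, go to A
A | a_[a]aab_   read a → write _, move right, go to D
D | a__[a]ab_   read a → write a, move right, go to A
A | a__a[a]b_   read a → write _, move right, go to D
D | a__a_[b]_   read b → write a, move left, go to D
D | a__a[_]a_   read _ → write a, move right, go to B
B | a__aa[a]_   read a → write _, move right, go to A
A | a__aa_[_]
No transition is defined for (A, _); M halts in state A.

A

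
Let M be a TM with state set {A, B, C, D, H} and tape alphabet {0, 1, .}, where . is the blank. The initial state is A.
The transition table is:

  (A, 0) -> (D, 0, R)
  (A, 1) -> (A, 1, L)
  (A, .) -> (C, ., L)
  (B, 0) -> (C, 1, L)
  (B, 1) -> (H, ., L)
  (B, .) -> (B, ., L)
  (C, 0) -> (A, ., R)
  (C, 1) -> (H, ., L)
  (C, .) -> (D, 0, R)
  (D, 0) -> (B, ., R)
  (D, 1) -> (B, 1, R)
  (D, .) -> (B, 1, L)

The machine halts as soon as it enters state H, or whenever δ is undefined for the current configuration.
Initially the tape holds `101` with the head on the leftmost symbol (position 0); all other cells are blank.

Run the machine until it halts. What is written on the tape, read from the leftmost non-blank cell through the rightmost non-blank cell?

state=A head=0 tape=...[1]01   (A,1)→(A,1,L)
state=A head=-1 tape=..[.]101   (A,.)→(C,.,L)
state=C head=-2 tape=.[.].101   (C,.)→(D,0,R)
state=D head=-1 tape=.0[.]101   (D,.)→(B,1,L)
state=B head=-2 tape=.[0]1101   (B,0)→(C,1,L)
state=C head=-3 tape=[.]11101   (C,.)→(D,0,R)
state=D head=-2 tape=0[1]1101   (D,1)→(B,1,R)
state=B head=-1 tape=01[1]101   (B,1)→(H,.,L)
state=H head=-2 tape=0[1].101
The non-blank tape span at halt is 01.101.

01.101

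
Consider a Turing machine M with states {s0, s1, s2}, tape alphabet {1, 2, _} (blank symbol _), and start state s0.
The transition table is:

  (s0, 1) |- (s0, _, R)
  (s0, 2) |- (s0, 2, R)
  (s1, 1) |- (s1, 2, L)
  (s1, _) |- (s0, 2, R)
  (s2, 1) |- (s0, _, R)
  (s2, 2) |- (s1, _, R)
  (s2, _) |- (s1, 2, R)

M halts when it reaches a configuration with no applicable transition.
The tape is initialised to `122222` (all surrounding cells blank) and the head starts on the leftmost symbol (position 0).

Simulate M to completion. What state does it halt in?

s0 | [1]22222_   read 1 → write _, move R, go to s0
s0 | _[2]2222_   read 2 → write 2, move R, go to s0
s0 | _2[2]222_   read 2 → write 2, move R, go to s0
s0 | _22[2]22_   read 2 → write 2, move R, go to s0
s0 | _222[2]2_   read 2 → write 2, move R, go to s0
s0 | _2222[2]_   read 2 → write 2, move R, go to s0
s0 | _22222[_]
No transition is defined for (s0, _); M halts in state s0.

s0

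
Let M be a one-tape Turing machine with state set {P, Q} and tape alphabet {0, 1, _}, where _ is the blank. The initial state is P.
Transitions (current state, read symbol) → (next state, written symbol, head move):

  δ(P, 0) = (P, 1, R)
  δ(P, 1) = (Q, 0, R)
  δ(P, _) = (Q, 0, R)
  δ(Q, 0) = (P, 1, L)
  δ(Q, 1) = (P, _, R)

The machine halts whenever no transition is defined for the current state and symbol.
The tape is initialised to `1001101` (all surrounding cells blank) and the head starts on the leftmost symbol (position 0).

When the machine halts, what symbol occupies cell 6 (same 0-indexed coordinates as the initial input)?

_

state=P head=0 tape=[1]001101__   (P,1)→(Q,0,R)
state=Q head=1 tape=0[0]01101__   (Q,0)→(P,1,L)
state=P head=0 tape=[0]101101__   (P,0)→(P,1,R)
state=P head=1 tape=1[1]01101__   (P,1)→(Q,0,R)
state=Q head=2 tape=10[0]1101__   (Q,0)→(P,1,L)
state=P head=1 tape=1[0]11101__   (P,0)→(P,1,R)
state=P head=2 tape=11[1]1101__   (P,1)→(Q,0,R)
state=Q head=3 tape=110[1]101__   (Q,1)→(P,_,R)
state=P head=4 tape=110_[1]01__   (P,1)→(Q,0,R)
state=Q head=5 tape=110_0[0]1__   (Q,0)→(P,1,L)
state=P head=4 tape=110_[0]11__   (P,0)→(P,1,R)
state=P head=5 tape=110_1[1]1__   (P,1)→(Q,0,R)
state=Q head=6 tape=110_10[1]__   (Q,1)→(P,_,R)
state=P head=7 tape=110_10_[_]_   (P,_)→(Q,0,R)
state=Q head=8 tape=110_10_0[_]
Cell 6 holds _ when M halts.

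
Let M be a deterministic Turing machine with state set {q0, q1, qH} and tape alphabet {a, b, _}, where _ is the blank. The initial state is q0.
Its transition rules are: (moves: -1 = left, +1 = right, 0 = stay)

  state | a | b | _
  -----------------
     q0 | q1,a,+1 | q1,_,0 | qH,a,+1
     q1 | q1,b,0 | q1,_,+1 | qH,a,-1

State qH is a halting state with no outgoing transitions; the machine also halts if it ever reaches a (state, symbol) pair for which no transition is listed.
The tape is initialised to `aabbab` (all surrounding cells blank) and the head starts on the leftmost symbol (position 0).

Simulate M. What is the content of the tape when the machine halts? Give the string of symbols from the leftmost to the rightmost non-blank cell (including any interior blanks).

a_____a

state=q0 head=0 tape=[a]abbab_   (q0,a)→(q1,a,+1)
state=q1 head=1 tape=a[a]bbab_   (q1,a)→(q1,b,0)
state=q1 head=1 tape=a[b]bbab_   (q1,b)→(q1,_,+1)
state=q1 head=2 tape=a_[b]bab_   (q1,b)→(q1,_,+1)
state=q1 head=3 tape=a__[b]ab_   (q1,b)→(q1,_,+1)
state=q1 head=4 tape=a___[a]b_   (q1,a)→(q1,b,0)
state=q1 head=4 tape=a___[b]b_   (q1,b)→(q1,_,+1)
state=q1 head=5 tape=a____[b]_   (q1,b)→(q1,_,+1)
state=q1 head=6 tape=a_____[_]   (q1,_)→(qH,a,-1)
state=qH head=5 tape=a____[_]a
The non-blank tape span at halt is a_____a.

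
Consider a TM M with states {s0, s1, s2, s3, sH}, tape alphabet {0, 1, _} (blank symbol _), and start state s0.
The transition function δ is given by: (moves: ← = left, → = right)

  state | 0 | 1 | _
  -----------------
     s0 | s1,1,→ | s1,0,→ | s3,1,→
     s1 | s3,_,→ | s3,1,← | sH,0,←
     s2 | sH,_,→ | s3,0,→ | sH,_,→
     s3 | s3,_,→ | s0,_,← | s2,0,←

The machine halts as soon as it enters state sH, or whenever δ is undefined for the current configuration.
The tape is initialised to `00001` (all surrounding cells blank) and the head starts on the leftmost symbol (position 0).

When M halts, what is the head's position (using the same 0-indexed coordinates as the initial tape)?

5

s0 | [0]0001_   read 0 → write 1, move →, go to s1
s1 | 1[0]001_   read 0 → write _, move →, go to s3
s3 | 1_[0]01_   read 0 → write _, move →, go to s3
s3 | 1__[0]1_   read 0 → write _, move →, go to s3
s3 | 1___[1]_   read 1 → write _, move ←, go to s0
s0 | 1__[_]__   read _ → write 1, move →, go to s3
s3 | 1__1[_]_   read _ → write 0, move ←, go to s2
s2 | 1__[1]0_   read 1 → write 0, move →, go to s3
s3 | 1__0[0]_   read 0 → write _, move →, go to s3
s3 | 1__0_[_]   read _ → write 0, move ←, go to s2
s2 | 1__0[_]0   read _ → write _, move →, go to sH
sH | 1__0_[0]
At halt the head is at cell 5.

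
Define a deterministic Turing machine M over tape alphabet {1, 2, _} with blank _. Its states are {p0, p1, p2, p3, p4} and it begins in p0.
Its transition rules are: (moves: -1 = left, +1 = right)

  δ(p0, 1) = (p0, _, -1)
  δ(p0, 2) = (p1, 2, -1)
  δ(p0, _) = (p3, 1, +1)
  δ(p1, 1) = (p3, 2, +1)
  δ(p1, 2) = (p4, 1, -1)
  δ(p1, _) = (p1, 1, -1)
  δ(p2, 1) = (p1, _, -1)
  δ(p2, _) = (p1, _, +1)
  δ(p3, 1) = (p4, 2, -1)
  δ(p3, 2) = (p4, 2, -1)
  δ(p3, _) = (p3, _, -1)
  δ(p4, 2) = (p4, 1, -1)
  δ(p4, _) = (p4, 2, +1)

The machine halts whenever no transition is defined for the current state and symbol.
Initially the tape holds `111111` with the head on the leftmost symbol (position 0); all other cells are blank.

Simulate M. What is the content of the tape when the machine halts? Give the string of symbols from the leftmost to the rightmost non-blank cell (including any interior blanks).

211_11111

state=p0 head=0 tape=___[1]11111   (p0,1)→(p0,_,-1)
state=p0 head=-1 tape=__[_]_11111   (p0,_)→(p3,1,+1)
state=p3 head=0 tape=__1[_]11111   (p3,_)→(p3,_,-1)
state=p3 head=-1 tape=__[1]_11111   (p3,1)→(p4,2,-1)
state=p4 head=-2 tape=_[_]2_11111   (p4,_)→(p4,2,+1)
state=p4 head=-1 tape=_2[2]_11111   (p4,2)→(p4,1,-1)
state=p4 head=-2 tape=_[2]1_11111   (p4,2)→(p4,1,-1)
state=p4 head=-3 tape=[_]11_11111   (p4,_)→(p4,2,+1)
state=p4 head=-2 tape=2[1]1_11111
The non-blank tape span at halt is 211_11111.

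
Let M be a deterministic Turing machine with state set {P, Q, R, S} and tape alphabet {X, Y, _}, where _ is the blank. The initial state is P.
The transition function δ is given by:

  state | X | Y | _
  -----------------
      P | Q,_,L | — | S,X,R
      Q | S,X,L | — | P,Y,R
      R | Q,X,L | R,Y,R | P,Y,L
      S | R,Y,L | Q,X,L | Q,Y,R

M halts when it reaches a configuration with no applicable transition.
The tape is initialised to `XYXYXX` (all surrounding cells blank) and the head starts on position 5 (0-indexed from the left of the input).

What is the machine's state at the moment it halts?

state=P head=5 tape=__XYXYX[X]   (P,X)→(Q,_,L)
state=Q head=4 tape=__XYXY[X]_   (Q,X)→(S,X,L)
state=S head=3 tape=__XYX[Y]X_   (S,Y)→(Q,X,L)
state=Q head=2 tape=__XY[X]XX_   (Q,X)→(S,X,L)
state=S head=1 tape=__X[Y]XXX_   (S,Y)→(Q,X,L)
state=Q head=0 tape=__[X]XXXX_   (Q,X)→(S,X,L)
state=S head=-1 tape=_[_]XXXXX_   (S,_)→(Q,Y,R)
state=Q head=0 tape=_Y[X]XXXX_   (Q,X)→(S,X,L)
state=S head=-1 tape=_[Y]XXXXX_   (S,Y)→(Q,X,L)
state=Q head=-2 tape=[_]XXXXXX_   (Q,_)→(P,Y,R)
state=P head=-1 tape=Y[X]XXXXX_   (P,X)→(Q,_,L)
state=Q head=-2 tape=[Y]_XXXXX_
No transition is defined for (Q, Y); M halts in state Q.

Q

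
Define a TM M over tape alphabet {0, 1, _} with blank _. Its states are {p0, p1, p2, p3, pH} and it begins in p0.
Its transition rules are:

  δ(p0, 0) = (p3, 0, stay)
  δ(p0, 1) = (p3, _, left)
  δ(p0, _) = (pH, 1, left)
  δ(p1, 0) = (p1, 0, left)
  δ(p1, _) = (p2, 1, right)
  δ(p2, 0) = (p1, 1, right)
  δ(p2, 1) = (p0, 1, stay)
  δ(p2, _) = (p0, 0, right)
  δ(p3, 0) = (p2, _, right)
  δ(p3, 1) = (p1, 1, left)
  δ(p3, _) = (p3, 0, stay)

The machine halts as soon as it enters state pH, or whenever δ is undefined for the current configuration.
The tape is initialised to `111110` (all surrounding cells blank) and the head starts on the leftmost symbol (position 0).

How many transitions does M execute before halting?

state=p0 head=0 tape=_[1]11110__   (p0,1)→(p3,_,left)
state=p3 head=-1 tape=[_]_11110__   (p3,_)→(p3,0,stay)
state=p3 head=-1 tape=[0]_11110__   (p3,0)→(p2,_,right)
state=p2 head=0 tape=_[_]11110__   (p2,_)→(p0,0,right)
state=p0 head=1 tape=_0[1]1110__   (p0,1)→(p3,_,left)
state=p3 head=0 tape=_[0]_1110__   (p3,0)→(p2,_,right)
state=p2 head=1 tape=__[_]1110__   (p2,_)→(p0,0,right)
state=p0 head=2 tape=__0[1]110__   (p0,1)→(p3,_,left)
state=p3 head=1 tape=__[0]_110__   (p3,0)→(p2,_,right)
state=p2 head=2 tape=___[_]110__   (p2,_)→(p0,0,right)
state=p0 head=3 tape=___0[1]10__   (p0,1)→(p3,_,left)
state=p3 head=2 tape=___[0]_10__   (p3,0)→(p2,_,right)
state=p2 head=3 tape=____[_]10__   (p2,_)→(p0,0,right)
state=p0 head=4 tape=____0[1]0__   (p0,1)→(p3,_,left)
state=p3 head=3 tape=____[0]_0__   (p3,0)→(p2,_,right)
state=p2 head=4 tape=_____[_]0__   (p2,_)→(p0,0,right)
state=p0 head=5 tape=_____0[0]__   (p0,0)→(p3,0,stay)
state=p3 head=5 tape=_____0[0]__   (p3,0)→(p2,_,right)
state=p2 head=6 tape=_____0_[_]_   (p2,_)→(p0,0,right)
state=p0 head=7 tape=_____0_0[_]   (p0,_)→(pH,1,left)
state=pH head=6 tape=_____0_[0]1
M halts after 20 transitions.

20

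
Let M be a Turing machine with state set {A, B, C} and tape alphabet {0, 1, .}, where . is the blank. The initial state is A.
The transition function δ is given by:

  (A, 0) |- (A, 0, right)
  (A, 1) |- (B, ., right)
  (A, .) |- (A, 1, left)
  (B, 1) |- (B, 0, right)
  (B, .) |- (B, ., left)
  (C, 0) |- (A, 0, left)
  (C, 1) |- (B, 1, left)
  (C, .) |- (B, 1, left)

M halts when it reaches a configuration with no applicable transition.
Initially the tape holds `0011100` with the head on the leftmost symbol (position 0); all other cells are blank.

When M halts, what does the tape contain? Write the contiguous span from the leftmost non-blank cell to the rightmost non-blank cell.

state=A head=0 tape=[0]011100   (A,0)→(A,0,right)
state=A head=1 tape=0[0]11100   (A,0)→(A,0,right)
state=A head=2 tape=00[1]1100   (A,1)→(B,.,right)
state=B head=3 tape=00.[1]100   (B,1)→(B,0,right)
state=B head=4 tape=00.0[1]00   (B,1)→(B,0,right)
state=B head=5 tape=00.00[0]0
The non-blank tape span at halt is 00.0000.

00.0000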